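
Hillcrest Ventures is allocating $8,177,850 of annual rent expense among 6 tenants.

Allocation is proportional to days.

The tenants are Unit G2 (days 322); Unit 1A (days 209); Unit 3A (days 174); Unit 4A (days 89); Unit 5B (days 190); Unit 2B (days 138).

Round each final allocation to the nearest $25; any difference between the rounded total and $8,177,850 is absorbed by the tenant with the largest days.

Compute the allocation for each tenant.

Unit G2: $2,346,925 · Unit 1A: $1,523,325 · Unit 3A: $1,268,225 · Unit 4A: $648,700 · Unit 5B: $1,384,850 · Unit 2B: $1,005,825

Total days = 1,122.
Raw shares: Unit G2 322/1,122 × $8,177,850 = 2,346,940.91; Unit 1A 209/1,122 × $8,177,850 = 1,523,325.00; Unit 3A 174/1,122 × $8,177,850 = 1,268,222.73; Unit 4A 89/1,122 × $8,177,850 = 648,688.64; Unit 5B 190/1,122 × $8,177,850 = 1,384,840.91; Unit 2B 138/1,122 × $8,177,850 = 1,005,831.82.
After rounding ($25): Unit G2 $2,346,950; Unit 1A $1,523,325; Unit 3A $1,268,225; Unit 4A $648,700; Unit 5B $1,384,850; Unit 2B $1,005,825. Sum = $8,177,875.
Difference $8,177,850 − $8,177,875 = −$25 applied to largest days (Unit G2): Unit G2 becomes $2,346,925.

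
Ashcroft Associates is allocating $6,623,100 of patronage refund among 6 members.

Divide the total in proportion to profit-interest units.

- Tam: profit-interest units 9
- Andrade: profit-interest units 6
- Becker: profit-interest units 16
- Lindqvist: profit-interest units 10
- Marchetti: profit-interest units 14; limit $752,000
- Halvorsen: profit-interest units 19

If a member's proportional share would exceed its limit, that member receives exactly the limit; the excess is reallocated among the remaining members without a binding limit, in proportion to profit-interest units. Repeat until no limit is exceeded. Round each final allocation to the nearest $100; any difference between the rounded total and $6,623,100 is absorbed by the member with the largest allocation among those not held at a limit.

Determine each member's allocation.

Sum of profit-interest units: 74.
Pro-rata shares before constraints: Tam 805,512.16; Andrade 537,008.11; Becker 1,432,021.62; Lindqvist 895,013.51; Marchetti 1,253,018.92; Halvorsen 1,700,525.68.
Cap binds for Marchetti ($752,000); balance $5,871,100 reallocated over remaining profit-interest units 60.
Shares after redistribution: Tam 880,665.00 → $880,700; Andrade 587,110.00 → $587,100; Becker 1,565,626.67 → $1,565,600; Lindqvist 978,516.67 → $978,500; Halvorsen 1,859,181.67 → $1,859,200.

Tam: $880,700; Andrade: $587,100; Becker: $1,565,600; Lindqvist: $978,500; Marchetti: $752,000; Halvorsen: $1,859,200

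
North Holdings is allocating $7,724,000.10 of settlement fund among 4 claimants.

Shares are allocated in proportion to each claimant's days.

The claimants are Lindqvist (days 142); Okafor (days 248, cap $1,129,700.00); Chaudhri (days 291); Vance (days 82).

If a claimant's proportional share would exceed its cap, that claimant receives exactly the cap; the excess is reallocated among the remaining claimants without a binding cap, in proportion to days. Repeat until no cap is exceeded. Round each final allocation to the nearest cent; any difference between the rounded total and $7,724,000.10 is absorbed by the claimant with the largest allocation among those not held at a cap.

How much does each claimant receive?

Lindqvist: $1,818,234.20; Okafor: $1,129,700.00; Chaudhri: $3,726,099.67; Vance: $1,049,966.23

Sum of days: 763.
Unconstrained shares: Lindqvist 1,437,494.1208; Okafor 2,510,553.1125; Chaudhri 2,945,850.6279; Vance 830,102.2388.
Cap binds for Okafor ($1,129,700.00); remaining pool $6,594,300.10 reallocated over remaining days 515.
Redistributed shares: Lindqvist 1,818,234.2023 → $1,818,234.20; Chaudhri 3,726,099.6682 → $3,726,099.67; Vance 1,049,966.2295 → $1,049,966.23.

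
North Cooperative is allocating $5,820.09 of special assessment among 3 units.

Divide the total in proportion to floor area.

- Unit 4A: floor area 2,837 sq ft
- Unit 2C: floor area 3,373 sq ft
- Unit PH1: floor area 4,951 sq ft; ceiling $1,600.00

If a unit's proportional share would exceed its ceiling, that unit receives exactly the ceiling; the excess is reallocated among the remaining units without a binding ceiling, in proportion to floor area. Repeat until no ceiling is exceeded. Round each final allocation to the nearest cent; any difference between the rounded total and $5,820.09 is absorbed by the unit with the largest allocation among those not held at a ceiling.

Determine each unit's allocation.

Unit 4A: $1,927.92; Unit 2C: $2,292.17; Unit PH1: $1,600.00

Total floor area = 11,161.
Proportional shares (ignoring caps): Unit 4A 1,479.4011; Unit 2C 1,758.9072; Unit PH1 2,581.7817.
Held at cap: Unit PH1 ($1,600.00); remaining pool $4,220.09 reallocated over remaining floor area 6,210.
Shares after redistribution: Unit 4A 1,927.9220 → $1,927.92; Unit 2C 2,292.1680 → $2,292.17.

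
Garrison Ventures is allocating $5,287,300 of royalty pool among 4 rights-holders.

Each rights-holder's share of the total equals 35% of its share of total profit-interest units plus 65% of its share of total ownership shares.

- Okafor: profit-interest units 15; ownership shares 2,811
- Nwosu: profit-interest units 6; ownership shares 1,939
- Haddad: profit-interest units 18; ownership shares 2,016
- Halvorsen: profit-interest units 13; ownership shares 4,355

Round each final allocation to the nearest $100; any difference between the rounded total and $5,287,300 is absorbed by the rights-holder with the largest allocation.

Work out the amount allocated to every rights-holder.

Profit-interest units total 52; ownership shares total 11,121.
Combined weights (35% profit-interest units + 65% ownership shares): Okafor 0.2653; Nwosu 0.1537; Haddad 0.2390; Halvorsen 0.3420.
Pro-rata amounts: Okafor 1,402,502.93; Nwosu 812,738.65; Haddad 1,263,585.27; Halvorsen 1,808,473.16.
Rounded to nearest $100: Okafor $1,402,500; Nwosu $812,700; Haddad $1,263,600; Halvorsen $1,808,500. Sum = $5,287,300.
No rounding difference to absorb.

Okafor: $1,402,500 | Nwosu: $812,700 | Haddad: $1,263,600 | Halvorsen: $1,808,500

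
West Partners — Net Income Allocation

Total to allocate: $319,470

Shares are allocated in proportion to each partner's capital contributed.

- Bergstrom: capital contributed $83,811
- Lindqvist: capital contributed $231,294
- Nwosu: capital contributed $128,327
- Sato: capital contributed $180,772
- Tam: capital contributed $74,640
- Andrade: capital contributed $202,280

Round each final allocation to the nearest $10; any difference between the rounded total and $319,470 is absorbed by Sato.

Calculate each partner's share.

Bergstrom: $29,710 | Lindqvist: $82,000 | Nwosu: $45,490 | Sato: $64,100 | Tam: $26,460 | Andrade: $71,710

Sum of capital contributed: 901,124.
Unrounded shares: Bergstrom 83,811/901,124 × $319,470 = 29,713.00; Lindqvist 231,294/901,124 × $319,470 = 81,999.25; Nwosu 128,327/901,124 × $319,470 = 45,494.99; Sato 180,772/901,124 × $319,470 = 64,088.00; Tam 74,640/901,124 × $319,470 = 26,461.66; Andrade 202,280/901,124 × $319,470 = 71,713.10.
After rounding ($10): Bergstrom $29,710; Lindqvist $82,000; Nwosu $45,490; Sato $64,090; Tam $26,460; Andrade $71,710. Sum = $319,460.
Difference $319,470 − $319,460 = +$10 applied to Sato: Sato becomes $64,100.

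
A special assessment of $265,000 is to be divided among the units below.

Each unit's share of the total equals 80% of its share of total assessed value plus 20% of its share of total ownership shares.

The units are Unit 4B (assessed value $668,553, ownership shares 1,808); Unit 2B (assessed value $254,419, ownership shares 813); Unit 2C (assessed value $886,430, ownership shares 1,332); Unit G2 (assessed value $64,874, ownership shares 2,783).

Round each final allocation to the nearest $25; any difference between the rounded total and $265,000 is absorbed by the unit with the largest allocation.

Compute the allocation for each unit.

Assessed value total 1,874,276; ownership shares total 6,736.
Composite weights (80% assessed value + 20% ownership shares): Unit 4B 0.3390; Unit 2B 0.1327; Unit 2C 0.4179; Unit G2 0.1103.
Pro-rata amounts: Unit 4B 89,845.91; Unit 2B 35,174.24; Unit 2C 110,744.80; Unit G2 29,235.04.
After rounding ($25): Unit 4B $89,850; Unit 2B $35,175; Unit 2C $110,750; Unit G2 $29,225. Sum = $265,000.
Rounded total matches; no reconciliation needed.

Unit 4B: $89,850; Unit 2B: $35,175; Unit 2C: $110,750; Unit G2: $29,225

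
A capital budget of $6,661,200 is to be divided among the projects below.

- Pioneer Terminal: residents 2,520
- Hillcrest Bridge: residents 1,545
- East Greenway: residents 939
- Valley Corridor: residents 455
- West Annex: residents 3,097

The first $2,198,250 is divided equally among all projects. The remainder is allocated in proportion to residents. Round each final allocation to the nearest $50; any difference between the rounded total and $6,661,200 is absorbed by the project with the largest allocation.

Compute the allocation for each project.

Pioneer Terminal: $1,754,100 | Hillcrest Bridge: $1,245,550 | East Greenway: $929,450 | Valley Corridor: $677,000 | West Annex: $2,055,100

Equal tier: $2,198,250 ÷ 5 = $439,650 apiece.
Remainder $4,462,950 by residents (total 8,556): Pioneer Terminal 1,314,473.35 → $1,314,450; Hillcrest Bridge 805,897.35 → $805,900; East Greenway 489,797.81 → $489,800; Valley Corridor 237,335.47 → $237,350; West Annex 1,615,446.02 → $1,615,450.
Totals: Pioneer Terminal $439,650 + $1,314,450 = $1,754,100; Hillcrest Bridge $439,650 + $805,900 = $1,245,550; East Greenway $439,650 + $489,800 = $929,450; Valley Corridor $439,650 + $237,350 = $677,000; West Annex $439,650 + $1,615,450 = $2,055,100.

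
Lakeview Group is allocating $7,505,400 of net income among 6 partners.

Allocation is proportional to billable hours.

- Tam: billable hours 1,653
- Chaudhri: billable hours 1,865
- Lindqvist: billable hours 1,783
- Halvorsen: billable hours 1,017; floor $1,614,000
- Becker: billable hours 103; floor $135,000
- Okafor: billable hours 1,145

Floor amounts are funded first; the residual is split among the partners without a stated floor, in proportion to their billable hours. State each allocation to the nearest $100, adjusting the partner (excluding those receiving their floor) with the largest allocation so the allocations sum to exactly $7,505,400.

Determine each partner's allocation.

Guaranteed amounts: Halvorsen $1,614,000; Becker $135,000. Residual $5,756,400.
Residual split over remaining billable hours 6,446: Tam 1,476,160.29 → $1,476,200; Chaudhri 1,665,480.30 → $1,665,500; Lindqvist 1,592,252.75 → $1,592,300; Okafor 1,022,506.67 → $1,022,500.
Rounding difference −$100 applied to Chaudhri → $1,665,400.

Tam: $1,476,200 | Chaudhri: $1,665,400 | Lindqvist: $1,592,300 | Halvorsen: $1,614,000 | Becker: $135,000 | Okafor: $1,022,500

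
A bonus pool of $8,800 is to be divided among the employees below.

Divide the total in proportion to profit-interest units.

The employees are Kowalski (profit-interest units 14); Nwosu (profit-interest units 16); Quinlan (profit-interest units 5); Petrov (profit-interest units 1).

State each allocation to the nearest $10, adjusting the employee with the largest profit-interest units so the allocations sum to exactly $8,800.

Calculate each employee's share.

Sum of profit-interest units: 36.
Raw shares: Kowalski 14/36 × $8,800 = 3,422.22; Nwosu 16/36 × $8,800 = 3,911.11; Quinlan 5/36 × $8,800 = 1,222.22; Petrov 1/36 × $8,800 = 244.44.
At nearest $10: Kowalski $3,420; Nwosu $3,910; Quinlan $1,220; Petrov $240. Sum = $8,790.
Difference $8,800 − $8,790 = +$10 applied to largest profit-interest units (Nwosu): Nwosu becomes $3,920.

Kowalski: $3,420; Nwosu: $3,920; Quinlan: $1,220; Petrov: $240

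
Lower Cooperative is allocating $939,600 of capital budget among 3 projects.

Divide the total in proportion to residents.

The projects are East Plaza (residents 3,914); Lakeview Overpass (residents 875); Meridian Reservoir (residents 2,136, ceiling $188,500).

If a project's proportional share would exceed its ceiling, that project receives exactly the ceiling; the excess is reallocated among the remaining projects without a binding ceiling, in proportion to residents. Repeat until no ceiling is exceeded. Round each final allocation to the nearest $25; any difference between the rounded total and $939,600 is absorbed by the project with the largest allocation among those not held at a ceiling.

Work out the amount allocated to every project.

East Plaza: $613,875 | Lakeview Overpass: $137,225 | Meridian Reservoir: $188,500

Residents total: 6,925.
Unconstrained shares: East Plaza 531,060.56; Lakeview Overpass 118,722.02; Meridian Reservoir 289,817.42.
Capped: Meridian Reservoir ($188,500); residual $751,100 reallocated over remaining residents 4,789.
Remaining shares: East Plaza 613,866.24 → $613,875; Lakeview Overpass 137,233.76 → $137,225.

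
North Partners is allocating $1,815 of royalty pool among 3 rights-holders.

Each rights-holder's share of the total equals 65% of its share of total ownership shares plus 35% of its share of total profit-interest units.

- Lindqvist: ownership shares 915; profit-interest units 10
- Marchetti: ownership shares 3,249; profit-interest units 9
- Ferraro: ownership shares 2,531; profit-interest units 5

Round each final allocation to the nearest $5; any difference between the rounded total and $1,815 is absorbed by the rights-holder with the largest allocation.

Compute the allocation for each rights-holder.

Lindqvist: $425 | Marchetti: $810 | Ferraro: $580

Ownership shares total 6,695; profit-interest units total 24.
Blended shares (65% ownership shares + 35% profit-interest units): Lindqvist 0.2347; Marchetti 0.4467; Ferraro 0.3186.
Raw shares: Lindqvist 425.92; Marchetti 810.74; Ferraro 578.34.
Rounded to nearest $5: Lindqvist $425; Marchetti $810; Ferraro $580. Sum = $1,815.
Sum already equals the total — no adjustment.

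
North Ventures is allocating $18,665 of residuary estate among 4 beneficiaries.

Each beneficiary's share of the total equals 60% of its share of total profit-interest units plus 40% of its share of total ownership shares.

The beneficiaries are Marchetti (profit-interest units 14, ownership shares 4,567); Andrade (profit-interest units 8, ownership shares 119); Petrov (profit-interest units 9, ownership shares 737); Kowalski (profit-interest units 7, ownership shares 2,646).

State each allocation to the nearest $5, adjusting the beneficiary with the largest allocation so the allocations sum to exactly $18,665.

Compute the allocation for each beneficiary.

Marchetti: $8,350; Andrade: $2,470; Petrov: $3,335; Kowalski: $4,510

Profit-interest units total 38; ownership shares total 8,069.
Composite weights (60% profit-interest units + 40% ownership shares): Marchetti 0.4474; Andrade 0.1322; Petrov 0.1786; Kowalski 0.2417.
Raw shares: Marchetti 8,351.65; Andrade 2,467.79; Petrov 3,334.32; Kowalski 4,511.24.
At nearest $5: Marchetti $8,350; Andrade $2,470; Petrov $3,335; Kowalski $4,510. Sum = $18,665.
Sum already equals the total — no adjustment.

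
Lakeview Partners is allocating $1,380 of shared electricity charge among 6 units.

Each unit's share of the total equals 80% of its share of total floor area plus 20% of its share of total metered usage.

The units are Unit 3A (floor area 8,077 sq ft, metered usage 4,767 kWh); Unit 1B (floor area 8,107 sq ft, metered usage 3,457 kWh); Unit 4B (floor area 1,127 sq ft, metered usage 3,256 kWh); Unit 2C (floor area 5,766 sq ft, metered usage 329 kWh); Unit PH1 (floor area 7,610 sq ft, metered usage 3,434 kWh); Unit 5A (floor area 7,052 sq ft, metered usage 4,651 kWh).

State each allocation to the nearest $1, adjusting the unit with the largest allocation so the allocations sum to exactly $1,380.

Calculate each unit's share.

Totals — floor area 37,739, metered usage 19,894.
Combined weights (80% floor area + 20% metered usage): Unit 3A 0.2191; Unit 1B 0.2066; Unit 4B 0.0566; Unit 2C 0.1255; Unit PH1 0.1958; Unit 5A 0.1962.
Proportional shares: Unit 3A 302.42; Unit 1B 285.12; Unit 4B 78.14; Unit 2C 173.24; Unit PH1 270.26; Unit 5A 270.82.
After rounding ($1): Unit 3A $302; Unit 1B $285; Unit 4B $78; Unit 2C $173; Unit PH1 $270; Unit 5A $271. Sum = $1,379.
Difference $1,380 − $1,379 = +$1 applied to largest allocation (Unit 3A): Unit 3A becomes $303.

Unit 3A: $303; Unit 1B: $285; Unit 4B: $78; Unit 2C: $173; Unit PH1: $270; Unit 5A: $271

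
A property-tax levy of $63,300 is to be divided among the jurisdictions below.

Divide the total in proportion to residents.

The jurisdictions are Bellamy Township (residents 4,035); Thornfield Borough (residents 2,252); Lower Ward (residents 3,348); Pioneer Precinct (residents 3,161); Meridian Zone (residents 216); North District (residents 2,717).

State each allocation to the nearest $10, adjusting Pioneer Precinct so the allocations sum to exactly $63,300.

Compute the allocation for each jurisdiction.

Sum of residents: 15,729.
Proportional shares: Bellamy Township 4,035/15,729 × $63,300 = 16,238.51; Thornfield Borough 2,252/15,729 × $63,300 = 9,062.98; Lower Ward 3,348/15,729 × $63,300 = 13,473.74; Pioneer Precinct 3,161/15,729 × $63,300 = 12,721.17; Meridian Zone 216/15,729 × $63,300 = 869.27; North District 2,717/15,729 × $63,300 = 10,934.33.
Rounded to nearest $10: Bellamy Township $16,240; Thornfield Borough $9,060; Lower Ward $13,470; Pioneer Precinct $12,720; Meridian Zone $870; North District $10,930. Sum = $63,290.
Difference $63,300 − $63,290 = +$10 applied to Pioneer Precinct: Pioneer Precinct becomes $12,730.

Bellamy Township: $16,240 | Thornfield Borough: $9,060 | Lower Ward: $13,470 | Pioneer Precinct: $12,730 | Meridian Zone: $870 | North District: $10,930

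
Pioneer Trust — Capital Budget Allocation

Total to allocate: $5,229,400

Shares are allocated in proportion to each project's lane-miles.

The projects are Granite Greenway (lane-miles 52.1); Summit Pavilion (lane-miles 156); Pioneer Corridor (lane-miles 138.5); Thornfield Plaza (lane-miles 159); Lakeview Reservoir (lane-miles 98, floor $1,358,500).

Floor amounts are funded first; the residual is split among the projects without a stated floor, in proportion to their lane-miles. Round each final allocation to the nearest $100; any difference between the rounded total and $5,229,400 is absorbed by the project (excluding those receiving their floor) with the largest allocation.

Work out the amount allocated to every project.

Minimums first: Lakeview Reservoir $1,358,500. Balance $3,870,900.
Balance split over remaining lane-miles 505.6: Granite Greenway 398,880.32 → $398,900; Summit Pavilion 1,194,344.15 → $1,194,300; Pioneer Corridor 1,060,363.23 → $1,060,400; Thornfield Plaza 1,217,312.30 → $1,217,300.

Granite Greenway: $398,900 | Summit Pavilion: $1,194,300 | Pioneer Corridor: $1,060,400 | Thornfield Plaza: $1,217,300 | Lakeview Reservoir: $1,358,500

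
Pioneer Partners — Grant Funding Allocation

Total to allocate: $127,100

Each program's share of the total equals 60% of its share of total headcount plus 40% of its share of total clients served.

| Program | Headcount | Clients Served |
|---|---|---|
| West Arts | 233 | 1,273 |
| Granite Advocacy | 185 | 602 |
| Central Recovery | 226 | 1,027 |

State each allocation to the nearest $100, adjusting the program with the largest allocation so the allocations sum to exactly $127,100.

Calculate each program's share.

Totals — headcount 644, clients served 2,902.
Blended shares (60% headcount + 40% clients served): West Arts 0.3925; Granite Advocacy 0.2553; Central Recovery 0.3521.
Pro-rata amounts: West Arts 49,892.59; Granite Advocacy 32,453.40; Central Recovery 44,754.01.
At nearest $100: West Arts $49,900; Granite Advocacy $32,500; Central Recovery $44,800. Sum = $127,200.
Difference $127,100 − $127,200 = −$100 applied to largest allocation (West Arts): West Arts becomes $49,800.

West Arts: $49,800 · Granite Advocacy: $32,500 · Central Recovery: $44,800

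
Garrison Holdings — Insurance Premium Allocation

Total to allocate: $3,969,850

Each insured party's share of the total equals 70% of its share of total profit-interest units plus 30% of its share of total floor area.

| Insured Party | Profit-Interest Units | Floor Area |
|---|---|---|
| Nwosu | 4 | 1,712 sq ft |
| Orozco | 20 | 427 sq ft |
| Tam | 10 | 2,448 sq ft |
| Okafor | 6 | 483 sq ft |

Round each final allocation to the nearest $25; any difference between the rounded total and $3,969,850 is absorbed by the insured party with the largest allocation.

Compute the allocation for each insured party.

Profit-interest units total 40; floor area total 5,070.
Blended shares (70% profit-interest units + 30% floor area): Nwosu 0.1713; Orozco 0.3753; Tam 0.3199; Okafor 0.1336.
Proportional shares: Nwosu 680,042.35; Orozco 1,489,750.81; Tam 1,269,764.74; Okafor 530,292.09.
After rounding ($25): Nwosu $680,050; Orozco $1,489,750; Tam $1,269,775; Okafor $530,300. Sum = $3,969,875.
Difference $3,969,850 − $3,969,875 = −$25 applied to largest allocation (Orozco): Orozco becomes $1,489,725.

Nwosu: $680,050; Orozco: $1,489,725; Tam: $1,269,775; Okafor: $530,300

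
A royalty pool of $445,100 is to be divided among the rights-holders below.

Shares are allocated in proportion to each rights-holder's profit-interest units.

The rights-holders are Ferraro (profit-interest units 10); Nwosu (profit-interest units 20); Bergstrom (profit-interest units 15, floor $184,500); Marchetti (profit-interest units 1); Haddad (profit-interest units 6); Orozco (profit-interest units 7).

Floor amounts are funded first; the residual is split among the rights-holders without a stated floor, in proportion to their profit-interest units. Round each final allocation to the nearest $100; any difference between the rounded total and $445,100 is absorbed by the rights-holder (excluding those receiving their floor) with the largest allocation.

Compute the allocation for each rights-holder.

Fund the minimums — Bergstrom $184,500. Residual $260,600.
Residual split over remaining profit-interest units 44: Ferraro 59,227.27 → $59,200; Nwosu 118,454.55 → $118,500; Marchetti 5,922.73 → $5,900; Haddad 35,536.36 → $35,500; Orozco 41,459.09 → $41,500.

Ferraro: $59,200 · Nwosu: $118,500 · Bergstrom: $184,500 · Marchetti: $5,900 · Haddad: $35,500 · Orozco: $41,500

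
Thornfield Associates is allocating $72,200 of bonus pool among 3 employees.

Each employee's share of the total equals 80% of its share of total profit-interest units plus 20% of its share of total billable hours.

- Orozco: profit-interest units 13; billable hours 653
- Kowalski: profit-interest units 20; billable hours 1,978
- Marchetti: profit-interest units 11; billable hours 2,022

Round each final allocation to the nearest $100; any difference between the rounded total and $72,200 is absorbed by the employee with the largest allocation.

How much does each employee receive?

Totals — profit-interest units 44, billable hours 4,653.
Blended shares (80% profit-interest units + 20% billable hours): Orozco 0.2644; Kowalski 0.4487; Marchetti 0.2869.
Raw shares: Orozco 19,091.96; Kowalski 32,393.02; Marchetti 20,715.02.
Rounded to nearest $100: Orozco $19,100; Kowalski $32,400; Marchetti $20,700. Sum = $72,200.
Rounded total matches; no reconciliation needed.

Orozco: $19,100; Kowalski: $32,400; Marchetti: $20,700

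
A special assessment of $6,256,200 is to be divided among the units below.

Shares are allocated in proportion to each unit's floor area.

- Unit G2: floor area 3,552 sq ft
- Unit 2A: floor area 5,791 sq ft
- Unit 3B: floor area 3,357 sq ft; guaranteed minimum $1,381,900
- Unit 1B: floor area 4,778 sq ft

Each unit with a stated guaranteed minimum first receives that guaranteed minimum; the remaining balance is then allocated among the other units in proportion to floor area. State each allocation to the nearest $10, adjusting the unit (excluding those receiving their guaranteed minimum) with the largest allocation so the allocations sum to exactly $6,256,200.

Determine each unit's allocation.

Guaranteed amounts: Unit 3B $1,381,900. Residual $4,874,300.
Residual split over remaining floor area 14,121: Unit G2 1,226,082.69 → $1,226,080; Unit 2A 1,998,942.80 → $1,998,940; Unit 1B 1,649,274.51 → $1,649,270.
Rounding difference +$10 applied to Unit 2A → $1,998,950.

Unit G2: $1,226,080; Unit 2A: $1,998,950; Unit 3B: $1,381,900; Unit 1B: $1,649,270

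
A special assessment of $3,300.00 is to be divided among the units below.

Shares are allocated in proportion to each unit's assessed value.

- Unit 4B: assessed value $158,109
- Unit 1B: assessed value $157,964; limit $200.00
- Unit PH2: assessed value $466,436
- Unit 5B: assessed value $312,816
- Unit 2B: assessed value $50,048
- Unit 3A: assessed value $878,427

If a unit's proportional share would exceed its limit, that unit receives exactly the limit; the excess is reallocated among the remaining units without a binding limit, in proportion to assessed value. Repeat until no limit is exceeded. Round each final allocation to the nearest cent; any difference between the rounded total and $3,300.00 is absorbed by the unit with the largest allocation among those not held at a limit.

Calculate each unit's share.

Unit 4B: $262.69 | Unit 1B: $200.00 | Unit PH2: $774.96 | Unit 5B: $519.73 | Unit 2B: $83.15 | Unit 3A: $1,459.47

Sum of assessed value: 2,023,800.
Proportional shares (ignoring caps): Unit 4B 257.8119; Unit 1B 257.5755; Unit PH2 760.5686; Unit 5B 510.0765; Unit 2B 81.6081; Unit 3A 1,432.3595.
Capped: Unit 1B ($200.00); remaining pool $3,100.00 reallocated over remaining assessed value 1,865,836.
Shares after redistribution: Unit 4B 262.6908 → $262.69; Unit PH2 774.9618 → $774.96; Unit 5B 519.7293 → $519.73; Unit 2B 83.1524 → $83.15; Unit 3A 1,459.4657 → $1,459.47.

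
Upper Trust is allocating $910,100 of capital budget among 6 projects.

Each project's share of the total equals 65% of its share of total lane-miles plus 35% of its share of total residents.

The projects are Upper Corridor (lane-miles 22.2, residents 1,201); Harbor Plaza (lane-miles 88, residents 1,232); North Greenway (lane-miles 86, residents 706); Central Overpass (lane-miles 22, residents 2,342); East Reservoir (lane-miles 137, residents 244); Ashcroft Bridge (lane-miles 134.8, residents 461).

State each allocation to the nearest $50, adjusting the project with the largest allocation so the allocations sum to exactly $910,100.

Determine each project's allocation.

Upper Corridor: $88,650; Harbor Plaza: $169,700; North Greenway: $140,200; Central Overpass: $147,150; East Reservoir: $177,950; Ashcroft Bridge: $186,450

Lane-miles total 490; residents total 6,186.
Combined weights (65% lane-miles + 35% residents): Upper Corridor 0.0974; Harbor Plaza 0.1864; North Greenway 0.1540; Central Overpass 0.1617; East Reservoir 0.1955; Ashcroft Bridge 0.2049.
Raw shares: Upper Corridor 88,644.47; Harbor Plaza 169,679.48; North Greenway 140,179.67; Central Overpass 147,156.40; East Reservoir 177,961.01; Ashcroft Bridge 186,478.96.
Rounded to nearest $50: Upper Corridor $88,650; Harbor Plaza $169,700; North Greenway $140,200; Central Overpass $147,150; East Reservoir $177,950; Ashcroft Bridge $186,500. Sum = $910,150.
Difference $910,100 − $910,150 = −$50 applied to largest allocation (Ashcroft Bridge): Ashcroft Bridge becomes $186,450.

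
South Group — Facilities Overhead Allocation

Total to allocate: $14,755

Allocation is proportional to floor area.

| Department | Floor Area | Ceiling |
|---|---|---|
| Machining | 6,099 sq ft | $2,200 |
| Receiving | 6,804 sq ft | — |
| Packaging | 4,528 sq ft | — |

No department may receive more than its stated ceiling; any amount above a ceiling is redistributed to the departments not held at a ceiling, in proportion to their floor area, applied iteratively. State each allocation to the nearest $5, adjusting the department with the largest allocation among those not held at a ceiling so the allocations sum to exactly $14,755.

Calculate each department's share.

Machining: $2,200 · Receiving: $7,540 · Packaging: $5,015

Sum of floor area: 17,431.
Proportional shares (ignoring caps): Machining 5,162.68; Receiving 5,759.45; Packaging 3,832.86.
Held at cap: Machining ($2,200); remaining pool $12,555 reallocated over remaining floor area 11,332.
Shares after redistribution: Receiving 7,538.32 → $7,540; Packaging 5,016.68 → $5,015.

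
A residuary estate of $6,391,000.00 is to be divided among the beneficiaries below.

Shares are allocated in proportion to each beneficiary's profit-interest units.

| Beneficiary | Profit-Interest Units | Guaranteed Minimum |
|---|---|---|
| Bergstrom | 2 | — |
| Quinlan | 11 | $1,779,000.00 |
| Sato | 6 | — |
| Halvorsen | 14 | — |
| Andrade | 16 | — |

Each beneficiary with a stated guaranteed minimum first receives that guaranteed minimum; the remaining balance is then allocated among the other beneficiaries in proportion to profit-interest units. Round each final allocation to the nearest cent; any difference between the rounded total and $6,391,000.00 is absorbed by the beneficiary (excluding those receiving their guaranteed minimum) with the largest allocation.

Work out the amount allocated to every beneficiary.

Bergstrom: $242,736.84; Quinlan: $1,779,000.00; Sato: $728,210.53; Halvorsen: $1,699,157.89; Andrade: $1,941,894.74

Guaranteed amounts: Quinlan $1,779,000.00. Remaining pool $4,612,000.00.
Remaining pool split over remaining profit-interest units 38: Bergstrom 242,736.8421 → $242,736.84; Sato 728,210.5263 → $728,210.53; Halvorsen 1,699,157.8947 → $1,699,157.89; Andrade 1,941,894.7368 → $1,941,894.74.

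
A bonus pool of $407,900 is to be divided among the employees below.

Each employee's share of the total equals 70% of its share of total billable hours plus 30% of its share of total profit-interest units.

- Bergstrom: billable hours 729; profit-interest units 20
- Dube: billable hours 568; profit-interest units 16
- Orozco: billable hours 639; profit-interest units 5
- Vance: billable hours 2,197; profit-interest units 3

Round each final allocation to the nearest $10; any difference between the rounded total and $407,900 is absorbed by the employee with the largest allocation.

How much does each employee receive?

Totals — billable hours 4,133, profit-interest units 44.
Blended shares (70% billable hours + 30% profit-interest units): Bergstrom 0.2598; Dube 0.2053; Orozco 0.1423; Vance 0.3926.
Raw shares: Bergstrom 105,985.99; Dube 83,738.69; Orozco 58,051.26; Vance 160,124.06.
After rounding ($10): Bergstrom $105,990; Dube $83,740; Orozco $58,050; Vance $160,120. Sum = $407,900.
Sum already equals the total — no adjustment.

Bergstrom: $105,990; Dube: $83,740; Orozco: $58,050; Vance: $160,120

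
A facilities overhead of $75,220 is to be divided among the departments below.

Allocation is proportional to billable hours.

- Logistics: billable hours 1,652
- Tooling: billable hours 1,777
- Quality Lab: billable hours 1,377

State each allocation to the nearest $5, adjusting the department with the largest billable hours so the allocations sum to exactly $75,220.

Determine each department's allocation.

Logistics: $25,855 | Tooling: $27,815 | Quality Lab: $21,550

Billable hours total: 4,806.
Raw shares: Logistics 1,652/4,806 × $75,220 = 25,855.90; Tooling 1,777/4,806 × $75,220 = 27,812.31; Quality Lab 1,377/4,806 × $75,220 = 21,551.80.
After rounding ($5): Logistics $25,855; Tooling $27,810; Quality Lab $21,550. Sum = $75,215.
Difference $75,220 − $75,215 = +$5 applied to largest billable hours (Tooling): Tooling becomes $27,815.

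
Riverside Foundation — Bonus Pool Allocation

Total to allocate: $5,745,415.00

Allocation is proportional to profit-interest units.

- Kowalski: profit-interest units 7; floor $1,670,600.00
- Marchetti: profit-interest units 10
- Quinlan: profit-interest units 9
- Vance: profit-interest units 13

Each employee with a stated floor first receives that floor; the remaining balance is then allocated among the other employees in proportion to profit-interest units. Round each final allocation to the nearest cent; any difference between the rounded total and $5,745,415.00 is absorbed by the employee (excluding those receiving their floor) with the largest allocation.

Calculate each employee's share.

Kowalski: $1,670,600.00 | Marchetti: $1,273,379.69 | Quinlan: $1,146,041.72 | Vance: $1,655,393.59

Fund the minimums — Kowalski $1,670,600.00. Residual $4,074,815.00.
Residual split over remaining profit-interest units 32: Marchetti 1,273,379.6875 → $1,273,379.69; Quinlan 1,146,041.7188 → $1,146,041.72; Vance 1,655,393.5938 → $1,655,393.59.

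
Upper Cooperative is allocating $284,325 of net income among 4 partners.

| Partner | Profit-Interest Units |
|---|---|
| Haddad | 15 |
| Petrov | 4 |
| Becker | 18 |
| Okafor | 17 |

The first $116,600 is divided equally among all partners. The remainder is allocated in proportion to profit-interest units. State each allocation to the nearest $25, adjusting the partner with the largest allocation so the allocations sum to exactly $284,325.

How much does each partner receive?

Haddad: $75,750 | Petrov: $41,575 | Becker: $85,050 | Okafor: $81,950

First tranche $116,600 split equally: $29,150 each.
Remainder $167,725 by profit-interest units (total 54): Haddad 46,590.28 → $46,600; Petrov 12,424.07 → $12,425; Becker 55,908.33 → $55,900; Okafor 52,802.31 → $52,800.
Totals: Haddad $29,150 + $46,600 = $75,750; Petrov $29,150 + $12,425 = $41,575; Becker $29,150 + $55,900 = $85,050; Okafor $29,150 + $52,800 = $81,950.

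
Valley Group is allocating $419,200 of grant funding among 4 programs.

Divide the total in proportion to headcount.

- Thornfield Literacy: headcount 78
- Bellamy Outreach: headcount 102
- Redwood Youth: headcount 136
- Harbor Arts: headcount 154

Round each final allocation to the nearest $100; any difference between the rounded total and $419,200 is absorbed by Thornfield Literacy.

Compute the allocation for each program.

Headcount total: 470.
Proportional shares: Thornfield Literacy 78/470 × $419,200 = 69,569.36; Bellamy Outreach 102/470 × $419,200 = 90,975.32; Redwood Youth 136/470 × $419,200 = 121,300.43; Harbor Arts 154/470 × $419,200 = 137,354.89.
At nearest $100: Thornfield Literacy $69,600; Bellamy Outreach $91,000; Redwood Youth $121,300; Harbor Arts $137,400. Sum = $419,300.
Difference $419,200 − $419,300 = −$100 applied to Thornfield Literacy: Thornfield Literacy becomes $69,500.

Thornfield Literacy: $69,500; Bellamy Outreach: $91,000; Redwood Youth: $121,300; Harbor Arts: $137,400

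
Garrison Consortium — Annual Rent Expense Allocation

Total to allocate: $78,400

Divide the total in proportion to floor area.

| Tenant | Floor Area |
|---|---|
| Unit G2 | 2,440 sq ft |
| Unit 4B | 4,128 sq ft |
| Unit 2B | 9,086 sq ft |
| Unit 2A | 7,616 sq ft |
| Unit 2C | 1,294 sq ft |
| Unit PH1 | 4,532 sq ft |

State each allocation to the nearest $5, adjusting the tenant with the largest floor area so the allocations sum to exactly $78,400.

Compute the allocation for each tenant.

Floor area total: 29,096.
Raw shares: Unit G2 2,440/29,096 × $78,400 = 6,574.65; Unit 4B 4,128/29,096 × $78,400 = 11,123.01; Unit 2B 9,086/29,096 × $78,400 = 24,482.49; Unit 2A 7,616/29,096 × $78,400 = 20,521.53; Unit 2C 1,294/29,096 × $78,400 = 3,486.72; Unit PH1 4,532/29,096 × $78,400 = 12,211.60.
Rounded to nearest $5: Unit G2 $6,575; Unit 4B $11,125; Unit 2B $24,480; Unit 2A $20,520; Unit 2C $3,485; Unit PH1 $12,210. Sum = $78,395.
Difference $78,400 − $78,395 = +$5 applied to largest floor area (Unit 2B): Unit 2B becomes $24,485.

Unit G2: $6,575 | Unit 4B: $11,125 | Unit 2B: $24,485 | Unit 2A: $20,520 | Unit 2C: $3,485 | Unit PH1: $12,210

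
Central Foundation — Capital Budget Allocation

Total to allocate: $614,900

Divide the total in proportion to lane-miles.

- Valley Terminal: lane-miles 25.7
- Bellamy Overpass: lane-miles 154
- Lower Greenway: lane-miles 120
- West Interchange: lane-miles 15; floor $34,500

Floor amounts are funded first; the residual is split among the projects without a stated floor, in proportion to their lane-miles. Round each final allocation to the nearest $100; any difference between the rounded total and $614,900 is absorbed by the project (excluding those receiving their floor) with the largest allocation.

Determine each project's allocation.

Minimums first: West Interchange $34,500. Residual $580,400.
Residual split over remaining lane-miles 299.7: Valley Terminal 49,770.70 → $49,800; Bellamy Overpass 298,236.90 → $298,200; Lower Greenway 232,392.39 → $232,400.

Valley Terminal: $49,800; Bellamy Overpass: $298,200; Lower Greenway: $232,400; West Interchange: $34,500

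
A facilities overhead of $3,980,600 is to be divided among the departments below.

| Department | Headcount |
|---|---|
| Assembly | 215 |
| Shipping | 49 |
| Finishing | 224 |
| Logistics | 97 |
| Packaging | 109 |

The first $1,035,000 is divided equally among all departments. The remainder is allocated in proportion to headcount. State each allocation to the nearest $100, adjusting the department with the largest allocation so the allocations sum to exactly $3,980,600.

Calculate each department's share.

Assembly: $1,119,500 | Shipping: $415,000 | Finishing: $1,157,800 | Logistics: $618,700 | Packaging: $669,600

$1,035,000 shared equally gives $207,000 per department.
Remainder $2,945,600 by headcount (total 694): Assembly 912,541.79 → $912,500; Shipping 207,974.64 → $208,000; Finishing 950,741.21 → $950,700; Logistics 411,704.90 → $411,700; Packaging 462,637.46 → $462,600.
Rounding difference +$100 on remainder applied to Finishing.
Totals: Assembly $207,000 + $912,500 = $1,119,500; Shipping $207,000 + $208,000 = $415,000; Finishing $207,000 + $950,800 = $1,157,800; Logistics $207,000 + $411,700 = $618,700; Packaging $207,000 + $462,600 = $669,600.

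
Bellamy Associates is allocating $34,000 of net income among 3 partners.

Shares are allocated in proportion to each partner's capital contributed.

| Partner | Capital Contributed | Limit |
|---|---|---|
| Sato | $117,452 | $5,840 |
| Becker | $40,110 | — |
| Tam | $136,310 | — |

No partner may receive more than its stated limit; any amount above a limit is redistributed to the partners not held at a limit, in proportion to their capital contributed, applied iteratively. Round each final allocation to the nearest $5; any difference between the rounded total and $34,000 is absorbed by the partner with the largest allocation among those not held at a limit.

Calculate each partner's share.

Sato: $5,840 · Becker: $6,400 · Tam: $21,760

Total capital contributed = 293,872.
Proportional shares (ignoring caps): Sato 13,588.80; Becker 4,640.59; Tam 15,770.61.
Capped: Sato ($5,840); balance $28,160 reallocated over remaining capital contributed 176,420.
Shares after redistribution: Becker 6,402.32 → $6,400; Tam 21,757.68 → $21,760.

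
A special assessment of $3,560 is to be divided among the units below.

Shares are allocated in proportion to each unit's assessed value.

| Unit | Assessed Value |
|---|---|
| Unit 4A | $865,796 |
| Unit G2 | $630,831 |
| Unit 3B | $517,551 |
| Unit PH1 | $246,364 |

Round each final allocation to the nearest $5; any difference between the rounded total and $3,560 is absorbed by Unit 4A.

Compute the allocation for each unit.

Unit 4A: $1,360 · Unit G2: $995 · Unit 3B: $815 · Unit PH1: $390

Combined assessed value = 2,260,542.
Unrounded shares: Unit 4A 865,796/2,260,542 × $3,560 = 1,363.49; Unit G2 630,831/2,260,542 × $3,560 = 993.46; Unit 3B 517,551/2,260,542 × $3,560 = 815.06; Unit PH1 246,364/2,260,542 × $3,560 = 387.98.
At nearest $5: Unit 4A $1,365; Unit G2 $995; Unit 3B $815; Unit PH1 $390. Sum = $3,565.
Difference $3,560 − $3,565 = −$5 applied to Unit 4A: Unit 4A becomes $1,360.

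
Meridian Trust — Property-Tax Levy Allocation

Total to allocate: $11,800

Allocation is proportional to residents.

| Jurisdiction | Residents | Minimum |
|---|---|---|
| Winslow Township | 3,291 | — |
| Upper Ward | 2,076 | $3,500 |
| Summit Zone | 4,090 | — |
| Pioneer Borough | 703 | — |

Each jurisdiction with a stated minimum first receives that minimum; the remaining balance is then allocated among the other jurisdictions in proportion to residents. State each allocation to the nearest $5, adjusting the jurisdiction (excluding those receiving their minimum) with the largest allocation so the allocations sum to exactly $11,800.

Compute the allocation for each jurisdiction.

Winslow Township: $3,380 · Upper Ward: $3,500 · Summit Zone: $4,200 · Pioneer Borough: $720

Guaranteed amounts: Upper Ward $3,500. Balance $8,300.
Balance split over remaining residents 8,084: Winslow Township 3,378.93 → $3,380; Summit Zone 4,199.28 → $4,200; Pioneer Borough 721.78 → $720.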